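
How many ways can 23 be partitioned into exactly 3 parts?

44

A partial list (first 12 by largest part):
21 + 1 + 1
20 + 2 + 1
19 + 3 + 1
19 + 2 + 2
18 + 4 + 1
18 + 3 + 2
17 + 5 + 1
17 + 4 + 2
17 + 3 + 3
16 + 6 + 1
16 + 5 + 2
16 + 4 + 3
…and 32 more, for 44 total.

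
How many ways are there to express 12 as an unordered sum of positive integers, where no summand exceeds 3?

19

They are:
3,3,3,3
3,3,3,2,1
3,3,3,1,1,1
3,3,2,2,2
3,3,2,2,1,1
3,3,2,1,1,1,1
3,3,1,1,1,1,1,1
3,2,2,2,2,1
3,2,2,2,1,1,1
3,2,2,1,1,1,1,1
3,2,1,1,1,1,1,1,1
3,1,1,1,1,1,1,1,1,1
2,2,2,2,2,2
2,2,2,2,2,1,1
2,2,2,2,1,1,1,1
2,2,2,1,1,1,1,1,1
2,2,1,1,1,1,1,1,1,1
2,1,1,1,1,1,1,1,1,1,1
1,1,1,1,1,1,1,1,1,1,1,1
That's 19 in total.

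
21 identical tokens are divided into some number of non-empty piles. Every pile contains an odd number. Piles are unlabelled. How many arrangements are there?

There are 76 such partitions.

76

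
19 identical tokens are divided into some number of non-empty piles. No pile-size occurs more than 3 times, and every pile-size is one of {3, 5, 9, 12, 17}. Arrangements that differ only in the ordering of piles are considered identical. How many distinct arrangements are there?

They are:
9+5+5
5+5+3+3+3
Counting gives 2.

2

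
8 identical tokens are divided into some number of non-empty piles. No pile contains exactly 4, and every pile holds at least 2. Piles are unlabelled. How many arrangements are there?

5

Enumerating:
8
6, 2
5, 3
3, 3, 2
2, 2, 2, 2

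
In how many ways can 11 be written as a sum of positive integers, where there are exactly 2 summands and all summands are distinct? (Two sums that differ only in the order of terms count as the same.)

5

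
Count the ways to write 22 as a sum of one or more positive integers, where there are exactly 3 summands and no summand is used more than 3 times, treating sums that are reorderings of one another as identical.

40

A partial list (first 12 by largest part):
20, 1, 1
19, 2, 1
18, 3, 1
18, 2, 2
17, 4, 1
17, 3, 2
16, 5, 1
16, 4, 2
16, 3, 3
15, 6, 1
15, 5, 2
15, 4, 3
…and 28 more, for 40 total.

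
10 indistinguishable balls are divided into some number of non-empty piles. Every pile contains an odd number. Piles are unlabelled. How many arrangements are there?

10

They are:
9,1
7,3
7,1,1,1
5,5
5,3,1,1
5,1,1,1,1,1
3,3,3,1
3,3,1,1,1,1
3,1,1,1,1,1,1,1
1,1,1,1,1,1,1,1,1,1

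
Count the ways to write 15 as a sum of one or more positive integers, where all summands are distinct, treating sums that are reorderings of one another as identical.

27

There are too many to list fully; the first 12 (by largest part) are:
15
1,14
2,13
3,12
1,2,12
4,11
1,3,11
5,10
1,4,10
2,3,10
6,9
1,5,9
…and 15 more, for 27 total.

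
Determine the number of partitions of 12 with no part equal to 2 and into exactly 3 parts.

They are:
10 + 1 + 1
8 + 3 + 1
7 + 4 + 1
6 + 5 + 1
6 + 3 + 3
5 + 4 + 3
4 + 4 + 4

7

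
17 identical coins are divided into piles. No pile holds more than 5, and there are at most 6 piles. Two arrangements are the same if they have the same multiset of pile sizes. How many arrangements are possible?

A partial list (first 12 by largest part):
5,5,5,2
5,5,5,1,1
5,5,4,3
5,5,4,2,1
5,5,4,1,1,1
5,5,3,3,1
5,5,3,2,2
5,5,3,2,1,1
5,5,2,2,2,1
5,4,4,4
5,4,4,3,1
5,4,4,2,2
…and 18 more, for 30 total.

30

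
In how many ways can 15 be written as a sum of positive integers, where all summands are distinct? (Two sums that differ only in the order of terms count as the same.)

There are too many to list fully; the first 12 (by largest part) are:
15
14+1
13+2
12+3
12+2+1
11+4
11+3+1
10+5
10+4+1
10+3+2
9+6
9+5+1
…and 15 more, for 27 total.

27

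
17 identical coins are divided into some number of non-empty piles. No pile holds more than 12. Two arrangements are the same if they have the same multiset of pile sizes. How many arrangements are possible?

285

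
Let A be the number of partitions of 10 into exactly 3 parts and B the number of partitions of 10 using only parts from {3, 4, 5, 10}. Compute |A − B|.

Partitions of 10 into exactly 3 parts: 8.
Partitions of 10 using only parts from {3, 4, 5, 10}: 3.
|8 − 3| = 5.

5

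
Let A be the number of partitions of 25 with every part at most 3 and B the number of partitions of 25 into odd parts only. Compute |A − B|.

77

Partitions of 25 with every part at most 3: 65.
Partitions of 25 into odd parts only: 142.
|65 − 142| = 77.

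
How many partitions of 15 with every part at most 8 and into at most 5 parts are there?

57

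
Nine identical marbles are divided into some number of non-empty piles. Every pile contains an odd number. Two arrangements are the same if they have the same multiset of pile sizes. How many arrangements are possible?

8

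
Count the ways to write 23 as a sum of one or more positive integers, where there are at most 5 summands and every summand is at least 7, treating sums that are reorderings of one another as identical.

8

The partitions of 23 that satisfy the conditions:
23
16, 7
15, 8
14, 9
13, 10
12, 11
9, 7, 7
8, 8, 7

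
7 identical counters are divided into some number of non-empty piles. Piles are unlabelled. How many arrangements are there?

The partitions of 7 that satisfy the conditions:
7
6 + 1
5 + 2
5 + 1 + 1
4 + 3
4 + 2 + 1
4 + 1 + 1 + 1
3 + 3 + 1
3 + 2 + 2
3 + 2 + 1 + 1
3 + 1 + 1 + 1 + 1
2 + 2 + 2 + 1
2 + 2 + 1 + 1 + 1
2 + 1 + 1 + 1 + 1 + 1
1 + 1 + 1 + 1 + 1 + 1 + 1
Counting gives 15.

15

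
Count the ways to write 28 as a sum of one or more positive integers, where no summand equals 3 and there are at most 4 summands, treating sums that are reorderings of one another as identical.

184

There are 184 such partitions.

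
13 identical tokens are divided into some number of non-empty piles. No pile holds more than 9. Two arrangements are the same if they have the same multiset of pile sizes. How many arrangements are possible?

Systematic enumeration (by largest part, then next-largest, …) yields 94.

94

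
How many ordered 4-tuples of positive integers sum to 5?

4

By stars and bars with positive parts, the count is C(4,3) = 4.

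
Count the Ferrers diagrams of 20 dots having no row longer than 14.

Enumerating by decreasing first part gives 608 partitions in all.

608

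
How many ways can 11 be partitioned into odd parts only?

They are:
11
9,1,1
7,3,1
7,1,1,1,1
5,5,1
5,3,3
5,3,1,1,1
5,1,1,1,1,1,1
3,3,3,1,1
3,3,1,1,1,1,1
3,1,1,1,1,1,1,1,1
1,1,1,1,1,1,1,1,1,1,1

12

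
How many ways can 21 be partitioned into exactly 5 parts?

101

Direct enumeration gives 101 partitions.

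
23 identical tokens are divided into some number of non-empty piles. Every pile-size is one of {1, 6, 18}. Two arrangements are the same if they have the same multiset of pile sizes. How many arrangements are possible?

5

They are:
18 + 1 + 1 + 1 + 1 + 1
6 + 6 + 6 + 1 + 1 + 1 + 1 + 1
6 + 6 + 1 + 1 + 1 + 1 + 1 + 1 + 1 + 1 + 1 + 1 + 1
6 + 1 + 1 + 1 + 1 + 1 + 1 + 1 + 1 + 1 + 1 + 1 + 1 + 1 + 1 + 1 + 1 + 1
1 + 1 + 1 + 1 + 1 + 1 + 1 + 1 + 1 + 1 + 1 + 1 + 1 + 1 + 1 + 1 + 1 + 1 + 1 + 1 + 1 + 1 + 1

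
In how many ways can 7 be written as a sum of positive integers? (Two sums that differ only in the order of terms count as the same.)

The partitions of 7 that satisfy the conditions:
7
6,1
5,2
5,1,1
4,3
4,2,1
4,1,1,1
3,3,1
3,2,2
3,2,1,1
3,1,1,1,1
2,2,2,1
2,2,1,1,1
2,1,1,1,1,1
1,1,1,1,1,1,1

15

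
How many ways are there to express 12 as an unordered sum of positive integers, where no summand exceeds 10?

Systematic enumeration (by largest part, then next-largest, …) yields 75.

75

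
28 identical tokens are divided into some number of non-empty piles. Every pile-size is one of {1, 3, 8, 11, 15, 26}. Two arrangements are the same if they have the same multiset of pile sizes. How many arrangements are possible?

There are too many to list fully; the first 12 (by largest part) are:
26,1,1
15,11,1,1
15,8,3,1,1
15,8,1,1,1,1,1
15,3,3,3,3,1
15,3,3,3,1,1,1,1
15,3,3,1,1,1,1,1,1,1
15,3,1,1,1,1,1,1,1,1,1,1
15,1,1,1,1,1,1,1,1,1,1,1,1,1
11,11,3,3
11,11,3,1,1,1
11,11,1,1,1,1,1,1
…and 35 more, for 47 total.

47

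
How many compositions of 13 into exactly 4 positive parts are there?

220

By stars and bars with positive parts, the count is C(12,3) = 220.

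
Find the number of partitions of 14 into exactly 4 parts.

23

The partitions of 14 that satisfy the conditions:
11+1+1+1
10+2+1+1
9+3+1+1
9+2+2+1
8+4+1+1
8+3+2+1
8+2+2+2
7+5+1+1
7+4+2+1
7+3+3+1
7+3+2+2
6+6+1+1
6+5+2+1
6+4+3+1
6+4+2+2
6+3+3+2
5+5+3+1
5+5+2+2
5+4+4+1
5+4+3+2
5+3+3+3
4+4+4+2
4+4+3+3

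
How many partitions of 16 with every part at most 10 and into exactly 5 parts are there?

A partial list (first 12 by largest part):
10 + 3 + 1 + 1 + 1
10 + 2 + 2 + 1 + 1
9 + 4 + 1 + 1 + 1
9 + 3 + 2 + 1 + 1
9 + 2 + 2 + 2 + 1
8 + 5 + 1 + 1 + 1
8 + 4 + 2 + 1 + 1
8 + 3 + 3 + 1 + 1
8 + 3 + 2 + 2 + 1
8 + 2 + 2 + 2 + 2
7 + 6 + 1 + 1 + 1
7 + 5 + 2 + 1 + 1
…and 23 more, for 35 total.

35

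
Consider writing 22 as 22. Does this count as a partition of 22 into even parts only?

The parts sum to 22, and the condition 'every summand is even' holds.

Yes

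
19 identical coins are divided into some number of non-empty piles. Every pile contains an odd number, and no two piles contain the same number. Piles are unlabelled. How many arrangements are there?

6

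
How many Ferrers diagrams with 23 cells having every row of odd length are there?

104

Counting exhaustively, 104 partitions satisfy the conditions.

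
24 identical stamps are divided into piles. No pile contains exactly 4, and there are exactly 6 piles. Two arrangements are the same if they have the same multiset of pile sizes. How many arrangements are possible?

115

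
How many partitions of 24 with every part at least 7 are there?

10

They are:
24
17, 7
16, 8
15, 9
14, 10
13, 11
12, 12
10, 7, 7
9, 8, 7
8, 8, 8
That's 10 in total.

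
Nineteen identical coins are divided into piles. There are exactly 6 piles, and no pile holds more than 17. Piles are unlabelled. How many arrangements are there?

71

A full systematic count gives 71.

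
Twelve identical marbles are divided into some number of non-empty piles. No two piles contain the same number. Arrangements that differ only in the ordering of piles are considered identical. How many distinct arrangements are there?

15

They are:
12
1 + 11
2 + 10
3 + 9
1 + 2 + 9
4 + 8
1 + 3 + 8
5 + 7
1 + 4 + 7
2 + 3 + 7
1 + 5 + 6
2 + 4 + 6
1 + 2 + 3 + 6
3 + 4 + 5
1 + 2 + 4 + 5
Counting gives 15.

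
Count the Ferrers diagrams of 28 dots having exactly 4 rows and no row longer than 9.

15

Enumerating:
1 + 9 + 9 + 9
2 + 8 + 9 + 9
3 + 7 + 9 + 9
4 + 6 + 9 + 9
5 + 5 + 9 + 9
3 + 8 + 8 + 9
4 + 7 + 8 + 9
5 + 6 + 8 + 9
5 + 7 + 7 + 9
6 + 6 + 7 + 9
4 + 8 + 8 + 8
5 + 7 + 8 + 8
6 + 6 + 8 + 8
6 + 7 + 7 + 8
7 + 7 + 7 + 7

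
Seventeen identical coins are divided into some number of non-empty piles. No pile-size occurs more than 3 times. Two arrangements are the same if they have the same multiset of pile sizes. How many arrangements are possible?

166

Systematic enumeration (by largest part, then next-largest, …) yields 166.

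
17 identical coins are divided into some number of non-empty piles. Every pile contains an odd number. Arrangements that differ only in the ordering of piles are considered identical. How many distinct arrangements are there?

A partial list (first 12 by largest part):
17
1+1+15
1+3+13
1+1+1+1+13
1+5+11
3+3+11
1+1+1+3+11
1+1+1+1+1+1+11
1+7+9
3+5+9
1+1+1+5+9
1+1+3+3+9
…and 26 more, for 38 total.

38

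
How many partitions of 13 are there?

Counting exhaustively, 101 partitions satisfy the conditions.

101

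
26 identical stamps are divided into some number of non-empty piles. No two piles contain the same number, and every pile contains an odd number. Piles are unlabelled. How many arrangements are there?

The partitions of 26 that satisfy the conditions:
1+25
3+23
5+21
7+19
9+17
1+3+5+17
11+15
1+3+7+15
1+3+9+13
1+5+7+13
1+5+9+11
3+5+7+11

12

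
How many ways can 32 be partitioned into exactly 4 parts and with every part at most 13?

There are 77 such partitions.

77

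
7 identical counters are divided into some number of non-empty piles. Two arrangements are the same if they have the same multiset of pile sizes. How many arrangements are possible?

The partitions of 7 that satisfy the conditions:
7
6,1
5,2
5,1,1
4,3
4,2,1
4,1,1,1
3,3,1
3,2,2
3,2,1,1
3,1,1,1,1
2,2,2,1
2,2,1,1,1
2,1,1,1,1,1
1,1,1,1,1,1,1
Counting gives 15.

15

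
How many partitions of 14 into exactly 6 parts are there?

The partitions of 14 that satisfy the conditions:
1, 1, 1, 1, 1, 9
1, 1, 1, 1, 2, 8
1, 1, 1, 1, 3, 7
1, 1, 1, 2, 2, 7
1, 1, 1, 1, 4, 6
1, 1, 1, 2, 3, 6
1, 1, 2, 2, 2, 6
1, 1, 1, 1, 5, 5
1, 1, 1, 2, 4, 5
1, 1, 1, 3, 3, 5
1, 1, 2, 2, 3, 5
1, 2, 2, 2, 2, 5
1, 1, 1, 3, 4, 4
1, 1, 2, 2, 4, 4
1, 1, 2, 3, 3, 4
1, 2, 2, 2, 3, 4
2, 2, 2, 2, 2, 4
1, 1, 3, 3, 3, 3
1, 2, 2, 3, 3, 3
2, 2, 2, 2, 3, 3

20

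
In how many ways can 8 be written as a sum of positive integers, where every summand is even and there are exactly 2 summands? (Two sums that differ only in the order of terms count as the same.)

Listing the qualifying partitions of 8:
6 + 2
4 + 4
That's 2 in total.

2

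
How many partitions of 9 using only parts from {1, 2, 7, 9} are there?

8

The partitions of 9 that satisfy the conditions:
9
7,2
7,1,1
2,2,2,2,1
2,2,2,1,1,1
2,2,1,1,1,1,1
2,1,1,1,1,1,1,1
1,1,1,1,1,1,1,1,1
Counting gives 8.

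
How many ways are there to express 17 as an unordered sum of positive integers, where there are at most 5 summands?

Counting exhaustively, 119 partitions satisfy the conditions.

119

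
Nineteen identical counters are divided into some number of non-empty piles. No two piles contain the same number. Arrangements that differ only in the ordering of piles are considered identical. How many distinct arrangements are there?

There are too many to list fully; the first 12 (by largest part) are:
19
18, 1
17, 2
16, 3
16, 2, 1
15, 4
15, 3, 1
14, 5
14, 4, 1
14, 3, 2
13, 6
13, 5, 1
…and 42 more, for 54 total.

54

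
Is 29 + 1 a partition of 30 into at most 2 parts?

The parts sum to 30, and the condition 'there are at most 2 summands' holds.

Yes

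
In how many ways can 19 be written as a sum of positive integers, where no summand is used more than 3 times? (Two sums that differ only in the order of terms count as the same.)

There are 258 such partitions.

258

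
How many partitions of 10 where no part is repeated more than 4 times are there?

A partial list (first 12 by largest part):
10
9+1
8+2
8+1+1
7+3
7+2+1
7+1+1+1
6+4
6+3+1
6+2+2
6+2+1+1
6+1+1+1+1
…and 22 more, for 34 total.

34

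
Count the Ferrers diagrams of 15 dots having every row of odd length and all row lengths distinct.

4

Listing the qualifying partitions of 15:
15
11 + 3 + 1
9 + 5 + 1
7 + 5 + 3
That's 4 in total.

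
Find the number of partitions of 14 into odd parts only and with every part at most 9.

Listing the qualifying partitions of 14:
5, 9
1, 1, 3, 9
1, 1, 1, 1, 1, 9
7, 7
1, 1, 5, 7
1, 3, 3, 7
1, 1, 1, 1, 3, 7
1, 1, 1, 1, 1, 1, 1, 7
1, 3, 5, 5
1, 1, 1, 1, 5, 5
3, 3, 3, 5
1, 1, 1, 3, 3, 5
1, 1, 1, 1, 1, 1, 3, 5
1, 1, 1, 1, 1, 1, 1, 1, 1, 5
1, 1, 3, 3, 3, 3
1, 1, 1, 1, 1, 3, 3, 3
1, 1, 1, 1, 1, 1, 1, 1, 3, 3
1, 1, 1, 1, 1, 1, 1, 1, 1, 1, 1, 3
1, 1, 1, 1, 1, 1, 1, 1, 1, 1, 1, 1, 1, 1
Counting gives 19.

19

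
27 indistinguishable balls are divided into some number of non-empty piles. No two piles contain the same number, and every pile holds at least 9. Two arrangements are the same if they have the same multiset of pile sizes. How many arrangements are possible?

The partitions of 27 that satisfy the conditions:
27
18,9
17,10
16,11
15,12
14,13

6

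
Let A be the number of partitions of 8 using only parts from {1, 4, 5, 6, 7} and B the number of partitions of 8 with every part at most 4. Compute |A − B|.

9

Partitions of 8 using only parts from {1, 4, 5, 6, 7}: 6.
Partitions of 8 with every part at most 4: 15.
|6 − 15| = 9.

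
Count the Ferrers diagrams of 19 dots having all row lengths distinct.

There are too many to list fully; the first 12 (by largest part) are:
19
1 + 18
2 + 17
3 + 16
1 + 2 + 16
4 + 15
1 + 3 + 15
5 + 14
1 + 4 + 14
2 + 3 + 14
6 + 13
1 + 5 + 13
…and 42 more, for 54 total.

54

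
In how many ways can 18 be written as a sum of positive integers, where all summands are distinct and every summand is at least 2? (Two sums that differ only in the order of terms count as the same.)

25

They are:
18
16+2
15+3
14+4
13+5
13+3+2
12+6
12+4+2
11+7
11+5+2
11+4+3
10+8
10+6+2
10+5+3
9+7+2
9+6+3
9+5+4
9+4+3+2
8+7+3
8+6+4
8+5+3+2
7+6+5
7+6+3+2
7+5+4+2
6+5+4+3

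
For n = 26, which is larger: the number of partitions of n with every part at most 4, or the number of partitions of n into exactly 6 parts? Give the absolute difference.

76

Partitions of 26 with every part at most 4: 206.
Partitions of 26 into exactly 6 parts: 282.
|206 − 282| = 76.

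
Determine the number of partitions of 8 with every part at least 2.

7

Listing the qualifying partitions of 8:
8
2+6
3+5
4+4
2+2+4
2+3+3
2+2+2+2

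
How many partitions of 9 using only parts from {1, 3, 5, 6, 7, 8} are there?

10

Enumerating:
8,1
7,1,1
6,3
6,1,1,1
5,3,1
5,1,1,1,1
3,3,3
3,3,1,1,1
3,1,1,1,1,1,1
1,1,1,1,1,1,1,1,1
That's 10 in total.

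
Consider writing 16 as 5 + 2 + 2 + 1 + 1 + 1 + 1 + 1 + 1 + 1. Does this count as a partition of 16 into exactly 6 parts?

No

The parts sum to 16, and the condition 'there are exactly 6 summands' is violated.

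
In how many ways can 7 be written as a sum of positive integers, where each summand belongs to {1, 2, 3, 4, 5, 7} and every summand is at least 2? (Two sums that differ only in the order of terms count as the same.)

Enumerating:
7
5 + 2
4 + 3
3 + 2 + 2

4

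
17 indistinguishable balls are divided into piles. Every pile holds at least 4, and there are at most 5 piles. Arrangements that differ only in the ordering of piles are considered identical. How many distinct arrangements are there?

12

The partitions of 17 that satisfy the conditions:
17
13+4
12+5
11+6
10+7
9+8
9+4+4
8+5+4
7+6+4
7+5+5
6+6+5
5+4+4+4
Counting gives 12.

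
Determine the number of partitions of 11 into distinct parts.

12

The partitions of 11 that satisfy the conditions:
11
1, 10
2, 9
3, 8
1, 2, 8
4, 7
1, 3, 7
5, 6
1, 4, 6
2, 3, 6
2, 4, 5
1, 2, 3, 5
That's 12 in total.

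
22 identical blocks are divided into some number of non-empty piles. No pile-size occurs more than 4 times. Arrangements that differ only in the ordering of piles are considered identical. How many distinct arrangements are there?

628

There are 628 such partitions.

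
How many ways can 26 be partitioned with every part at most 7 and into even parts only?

21

Listing the qualifying partitions of 26:
6+6+6+6+2
6+6+6+4+4
6+6+6+4+2+2
6+6+6+2+2+2+2
6+6+4+4+4+2
6+6+4+4+2+2+2
6+6+4+2+2+2+2+2
6+6+2+2+2+2+2+2+2
6+4+4+4+4+4
6+4+4+4+4+2+2
6+4+4+4+2+2+2+2
6+4+4+2+2+2+2+2+2
6+4+2+2+2+2+2+2+2+2
6+2+2+2+2+2+2+2+2+2+2
4+4+4+4+4+4+2
4+4+4+4+4+2+2+2
4+4+4+4+2+2+2+2+2
4+4+4+2+2+2+2+2+2+2
4+4+2+2+2+2+2+2+2+2+2
4+2+2+2+2+2+2+2+2+2+2+2
2+2+2+2+2+2+2+2+2+2+2+2+2
That's 21 in total.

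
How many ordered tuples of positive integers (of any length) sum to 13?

There are 12 gaps and each independently is a cut or not, giving 2^12 = 4096.

4096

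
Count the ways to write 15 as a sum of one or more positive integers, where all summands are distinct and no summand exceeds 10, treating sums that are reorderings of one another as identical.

20

Listing the qualifying partitions of 15:
10+5
10+4+1
10+3+2
9+6
9+5+1
9+4+2
9+3+2+1
8+7
8+6+1
8+5+2
8+4+3
8+4+2+1
7+6+2
7+5+3
7+5+2+1
7+4+3+1
6+5+4
6+5+3+1
6+4+3+2
5+4+3+2+1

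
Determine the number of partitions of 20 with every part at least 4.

24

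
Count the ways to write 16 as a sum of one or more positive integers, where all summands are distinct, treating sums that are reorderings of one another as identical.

A partial list (first 12 by largest part):
16
15+1
14+2
13+3
13+2+1
12+4
12+3+1
11+5
11+4+1
11+3+2
10+6
10+5+1
…and 20 more, for 32 total.

32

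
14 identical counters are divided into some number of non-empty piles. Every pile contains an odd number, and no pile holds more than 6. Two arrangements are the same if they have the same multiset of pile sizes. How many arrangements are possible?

11

Enumerating:
5, 5, 3, 1
5, 5, 1, 1, 1, 1
5, 3, 3, 3
5, 3, 3, 1, 1, 1
5, 3, 1, 1, 1, 1, 1, 1
5, 1, 1, 1, 1, 1, 1, 1, 1, 1
3, 3, 3, 3, 1, 1
3, 3, 3, 1, 1, 1, 1, 1
3, 3, 1, 1, 1, 1, 1, 1, 1, 1
3, 1, 1, 1, 1, 1, 1, 1, 1, 1, 1, 1
1, 1, 1, 1, 1, 1, 1, 1, 1, 1, 1, 1, 1, 1
That's 11 in total.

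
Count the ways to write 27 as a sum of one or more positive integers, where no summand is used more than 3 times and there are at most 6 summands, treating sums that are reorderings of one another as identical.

Systematic enumeration (by largest part, then next-largest, …) yields 769.

769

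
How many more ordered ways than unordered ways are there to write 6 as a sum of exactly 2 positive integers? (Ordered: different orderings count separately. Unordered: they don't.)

2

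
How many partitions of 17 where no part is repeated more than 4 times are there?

205

A full systematic count gives 205.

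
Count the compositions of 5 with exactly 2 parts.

4

By stars and bars with positive parts, the count is C(4,1) = 4.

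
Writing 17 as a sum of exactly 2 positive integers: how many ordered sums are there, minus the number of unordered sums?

Compositions: C(16,1) = 16.
Unordered (partitions into 2 parts): 8.
Difference: 16 − 8 = 8.

8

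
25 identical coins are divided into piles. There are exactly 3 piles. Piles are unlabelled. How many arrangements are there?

52

A partial list (first 12 by largest part):
23,1,1
22,2,1
21,3,1
21,2,2
20,4,1
20,3,2
19,5,1
19,4,2
19,3,3
18,6,1
18,5,2
18,4,3
…and 40 more, for 52 total.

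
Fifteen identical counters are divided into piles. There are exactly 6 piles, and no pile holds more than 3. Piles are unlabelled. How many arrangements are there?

Listing the qualifying partitions of 15:
3+3+3+3+2+1
3+3+3+2+2+2
Counting gives 2.

2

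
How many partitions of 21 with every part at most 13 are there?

There are 747 such partitions.

747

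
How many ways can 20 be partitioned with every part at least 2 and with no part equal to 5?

96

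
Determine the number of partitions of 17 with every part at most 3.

33

A partial list (first 12 by largest part):
3+3+3+3+3+2
3+3+3+3+3+1+1
3+3+3+3+2+2+1
3+3+3+3+2+1+1+1
3+3+3+3+1+1+1+1+1
3+3+3+2+2+2+2
3+3+3+2+2+2+1+1
3+3+3+2+2+1+1+1+1
3+3+3+2+1+1+1+1+1+1
3+3+3+1+1+1+1+1+1+1+1
3+3+2+2+2+2+2+1
3+3+2+2+2+2+1+1+1
…and 21 more, for 33 total.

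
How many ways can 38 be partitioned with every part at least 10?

21

Listing the qualifying partitions of 38:
38
28,10
27,11
26,12
25,13
24,14
23,15
22,16
21,17
20,18
19,19
18,10,10
17,11,10
16,12,10
16,11,11
15,13,10
15,12,11
14,14,10
14,13,11
14,12,12
13,13,12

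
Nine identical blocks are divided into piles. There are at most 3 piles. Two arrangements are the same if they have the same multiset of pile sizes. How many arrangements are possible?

12

The partitions of 9 that satisfy the conditions:
9
1,8
2,7
1,1,7
3,6
1,2,6
4,5
1,3,5
2,2,5
1,4,4
2,3,4
3,3,3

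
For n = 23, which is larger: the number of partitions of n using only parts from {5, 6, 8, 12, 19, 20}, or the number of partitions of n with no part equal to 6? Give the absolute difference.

955

Partitions of 23 using only parts from {5, 6, 8, 12, 19, 20}: 3.
Partitions of 23 with no part equal to 6: 958.
|3 − 958| = 955.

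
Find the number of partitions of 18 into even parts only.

A partial list (first 12 by largest part):
18
16+2
14+4
14+2+2
12+6
12+4+2
12+2+2+2
10+8
10+6+2
10+4+4
10+4+2+2
10+2+2+2+2
…and 18 more, for 30 total.

30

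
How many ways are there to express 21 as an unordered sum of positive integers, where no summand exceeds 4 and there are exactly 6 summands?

Listing the qualifying partitions of 21:
4, 4, 4, 4, 4, 1
4, 4, 4, 4, 3, 2
4, 4, 4, 3, 3, 3

3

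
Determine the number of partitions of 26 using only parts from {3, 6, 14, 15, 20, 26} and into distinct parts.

2

Listing the qualifying partitions of 26:
26
20+6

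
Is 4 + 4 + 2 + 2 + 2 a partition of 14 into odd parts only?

The parts sum to 14, and the condition 'every summand is odd' is violated.

No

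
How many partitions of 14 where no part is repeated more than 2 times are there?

There are too many to list fully; the first 12 (by largest part) are:
14
1+13
2+12
1+1+12
3+11
1+2+11
4+10
1+3+10
2+2+10
1+1+2+10
5+9
1+4+9
…and 45 more, for 57 total.

57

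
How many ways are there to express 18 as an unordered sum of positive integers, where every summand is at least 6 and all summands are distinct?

4

Enumerating:
18
6 + 12
7 + 11
8 + 10
Counting gives 4.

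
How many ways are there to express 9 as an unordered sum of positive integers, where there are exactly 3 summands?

Listing the qualifying partitions of 9:
7+1+1
6+2+1
5+3+1
5+2+2
4+4+1
4+3+2
3+3+3

7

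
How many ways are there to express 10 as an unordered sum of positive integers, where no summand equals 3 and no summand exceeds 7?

23

Enumerating:
7+2+1
7+1+1+1
6+4
6+2+2
6+2+1+1
6+1+1+1+1
5+5
5+4+1
5+2+2+1
5+2+1+1+1
5+1+1+1+1+1
4+4+2
4+4+1+1
4+2+2+2
4+2+2+1+1
4+2+1+1+1+1
4+1+1+1+1+1+1
2+2+2+2+2
2+2+2+2+1+1
2+2+2+1+1+1+1
2+2+1+1+1+1+1+1
2+1+1+1+1+1+1+1+1
1+1+1+1+1+1+1+1+1+1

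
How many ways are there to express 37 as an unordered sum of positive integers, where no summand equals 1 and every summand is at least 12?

9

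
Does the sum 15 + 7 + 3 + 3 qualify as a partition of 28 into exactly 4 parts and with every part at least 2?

The parts sum to 28, and the condition 'there are exactly 4 summands' holds; the condition 'every summand is at least 2' holds.

Yes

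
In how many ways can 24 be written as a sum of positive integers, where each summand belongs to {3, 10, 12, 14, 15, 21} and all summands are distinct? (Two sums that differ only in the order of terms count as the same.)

2

Listing the qualifying partitions of 24:
21 + 3
14 + 10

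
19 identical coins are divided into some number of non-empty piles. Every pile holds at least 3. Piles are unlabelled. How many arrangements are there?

39

A partial list (first 12 by largest part):
19
16+3
15+4
14+5
13+6
13+3+3
12+7
12+4+3
11+8
11+5+3
11+4+4
10+9
…and 27 more, for 39 total.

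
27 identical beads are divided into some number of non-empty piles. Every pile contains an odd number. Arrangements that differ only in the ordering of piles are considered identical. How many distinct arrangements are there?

192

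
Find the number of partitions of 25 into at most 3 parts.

There are too many to list fully; the first 12 (by largest part) are:
25
1 + 24
2 + 23
1 + 1 + 23
3 + 22
1 + 2 + 22
4 + 21
1 + 3 + 21
2 + 2 + 21
5 + 20
1 + 4 + 20
2 + 3 + 20
…and 53 more, for 65 total.

65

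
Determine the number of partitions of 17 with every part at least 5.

Enumerating:
17
5,12
6,11
7,10
8,9
5,5,7
5,6,6
Counting gives 7.

7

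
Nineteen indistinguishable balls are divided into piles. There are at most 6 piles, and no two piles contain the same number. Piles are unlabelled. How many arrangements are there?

A partial list (first 12 by largest part):
19
18+1
17+2
16+3
16+2+1
15+4
15+3+1
14+5
14+4+1
14+3+2
13+6
13+5+1
…and 42 more, for 54 total.

54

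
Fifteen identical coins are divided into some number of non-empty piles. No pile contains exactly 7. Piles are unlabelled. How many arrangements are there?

Enumerating by decreasing first part gives 154 partitions in all.

154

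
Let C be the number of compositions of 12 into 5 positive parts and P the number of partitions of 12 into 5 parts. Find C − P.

Compositions: C(11,4) = 330.
Unordered (partitions into 5 parts): 13.
Difference: 330 − 13 = 317.

317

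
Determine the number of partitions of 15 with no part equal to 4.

120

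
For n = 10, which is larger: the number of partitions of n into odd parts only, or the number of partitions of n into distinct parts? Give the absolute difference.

Partitions of 10 into odd parts only: 10.
Partitions of 10 into distinct parts: 10.
|10 − 10| = 0.

0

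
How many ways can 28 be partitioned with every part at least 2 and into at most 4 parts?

Direct enumeration gives 174 partitions.

174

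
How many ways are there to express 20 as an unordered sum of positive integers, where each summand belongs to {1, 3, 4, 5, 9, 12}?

A full systematic count gives 74.

74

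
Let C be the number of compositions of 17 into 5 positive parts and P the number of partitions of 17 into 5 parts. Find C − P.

Compositions: C(16,4) = 1820.
Partitions of 17 into exactly 5 parts: 47.
Difference: 1820 − 47 = 1773.

1773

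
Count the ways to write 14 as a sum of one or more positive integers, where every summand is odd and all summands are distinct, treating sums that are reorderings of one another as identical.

Listing the qualifying partitions of 14:
13,1
11,3
9,5
Counting gives 3.

3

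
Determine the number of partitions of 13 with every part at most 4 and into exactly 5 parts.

6

They are:
4 + 4 + 3 + 1 + 1
4 + 4 + 2 + 2 + 1
4 + 3 + 3 + 2 + 1
4 + 3 + 2 + 2 + 2
3 + 3 + 3 + 3 + 1
3 + 3 + 3 + 2 + 2
Counting gives 6.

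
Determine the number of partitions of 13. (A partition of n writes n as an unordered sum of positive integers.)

101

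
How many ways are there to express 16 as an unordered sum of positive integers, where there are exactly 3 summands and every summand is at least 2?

14

The partitions of 16 that satisfy the conditions:
12+2+2
11+3+2
10+4+2
10+3+3
9+5+2
9+4+3
8+6+2
8+5+3
8+4+4
7+7+2
7+6+3
7+5+4
6+6+4
6+5+5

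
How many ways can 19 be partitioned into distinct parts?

A partial list (first 12 by largest part):
19
18, 1
17, 2
16, 3
16, 2, 1
15, 4
15, 3, 1
14, 5
14, 4, 1
14, 3, 2
13, 6
13, 5, 1
…and 42 more, for 54 total.

54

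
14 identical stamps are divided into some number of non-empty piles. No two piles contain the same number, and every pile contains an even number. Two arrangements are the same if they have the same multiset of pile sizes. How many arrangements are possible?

Listing the qualifying partitions of 14:
14
12, 2
10, 4
8, 6
8, 4, 2
That's 5 in total.

5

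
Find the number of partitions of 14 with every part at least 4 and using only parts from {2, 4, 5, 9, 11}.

2

Enumerating:
9, 5
5, 5, 4
Counting gives 2.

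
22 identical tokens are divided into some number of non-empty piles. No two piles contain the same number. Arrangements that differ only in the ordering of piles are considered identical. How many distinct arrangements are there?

Enumerating by decreasing first part gives 89 partitions in all.

89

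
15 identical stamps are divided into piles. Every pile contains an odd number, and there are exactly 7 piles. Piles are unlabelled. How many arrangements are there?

5

The partitions of 15 that satisfy the conditions:
9 + 1 + 1 + 1 + 1 + 1 + 1
7 + 3 + 1 + 1 + 1 + 1 + 1
5 + 5 + 1 + 1 + 1 + 1 + 1
5 + 3 + 3 + 1 + 1 + 1 + 1
3 + 3 + 3 + 3 + 1 + 1 + 1
Counting gives 5.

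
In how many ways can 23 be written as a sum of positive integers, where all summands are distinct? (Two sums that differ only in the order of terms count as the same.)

104

A full systematic count gives 104.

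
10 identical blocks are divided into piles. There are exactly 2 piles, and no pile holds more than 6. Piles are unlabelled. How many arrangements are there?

Listing the qualifying partitions of 10:
6+4
5+5
That's 2 in total.

2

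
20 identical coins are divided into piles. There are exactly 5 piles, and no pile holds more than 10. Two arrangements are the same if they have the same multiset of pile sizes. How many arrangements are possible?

There are too many to list fully; the first 12 (by largest part) are:
10, 7, 1, 1, 1
10, 6, 2, 1, 1
10, 5, 3, 1, 1
10, 5, 2, 2, 1
10, 4, 4, 1, 1
10, 4, 3, 2, 1
10, 4, 2, 2, 2
10, 3, 3, 3, 1
10, 3, 3, 2, 2
9, 8, 1, 1, 1
9, 7, 2, 1, 1
9, 6, 3, 1, 1
…and 54 more, for 66 total.

66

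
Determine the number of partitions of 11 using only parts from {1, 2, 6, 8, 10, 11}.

13

Enumerating:
11
10 + 1
8 + 2 + 1
8 + 1 + 1 + 1
6 + 2 + 2 + 1
6 + 2 + 1 + 1 + 1
6 + 1 + 1 + 1 + 1 + 1
2 + 2 + 2 + 2 + 2 + 1
2 + 2 + 2 + 2 + 1 + 1 + 1
2 + 2 + 2 + 1 + 1 + 1 + 1 + 1
2 + 2 + 1 + 1 + 1 + 1 + 1 + 1 + 1
2 + 1 + 1 + 1 + 1 + 1 + 1 + 1 + 1 + 1
1 + 1 + 1 + 1 + 1 + 1 + 1 + 1 + 1 + 1 + 1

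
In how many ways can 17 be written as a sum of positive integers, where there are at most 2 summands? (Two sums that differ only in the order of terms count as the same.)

The partitions of 17 that satisfy the conditions:
17
16,1
15,2
14,3
13,4
12,5
11,6
10,7
9,8

9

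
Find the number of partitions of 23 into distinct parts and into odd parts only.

Enumerating:
23
1+3+19
1+5+17
1+7+15
3+5+15
1+9+13
3+7+13
3+9+11
5+7+11

9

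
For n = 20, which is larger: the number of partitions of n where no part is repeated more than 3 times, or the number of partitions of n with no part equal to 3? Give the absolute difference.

10

Partitions of 20 where no part is repeated more than 3 times: 320.
Partitions of 20 with no part equal to 3: 330.
|320 − 330| = 10.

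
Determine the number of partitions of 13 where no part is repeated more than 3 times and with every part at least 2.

22

They are:
13
2+11
3+10
4+9
2+2+9
5+8
2+3+8
6+7
2+4+7
3+3+7
2+2+2+7
2+5+6
3+4+6
2+2+3+6
3+5+5
4+4+5
2+2+4+5
2+3+3+5
2+3+4+4
3+3+3+4
2+2+2+3+4
2+2+3+3+3
That's 22 in total.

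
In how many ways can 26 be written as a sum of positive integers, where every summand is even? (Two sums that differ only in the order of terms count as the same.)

101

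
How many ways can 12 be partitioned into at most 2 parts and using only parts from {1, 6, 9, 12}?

2

Listing the qualifying partitions of 12:
12
6+6
That's 2 in total.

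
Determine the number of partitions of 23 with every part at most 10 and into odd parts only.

65

A partial list (first 12 by largest part):
9,9,5
9,9,3,1,1
9,9,1,1,1,1,1
9,7,7
9,7,5,1,1
9,7,3,3,1
9,7,3,1,1,1,1
9,7,1,1,1,1,1,1,1
9,5,5,3,1
9,5,5,1,1,1,1
9,5,3,3,3
9,5,3,3,1,1,1
…and 53 more, for 65 total.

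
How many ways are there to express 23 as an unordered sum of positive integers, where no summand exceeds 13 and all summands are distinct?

71

A full systematic count gives 71.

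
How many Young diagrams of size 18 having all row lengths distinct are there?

46

There are too many to list fully; the first 12 (by largest part) are:
18
17+1
16+2
15+3
15+2+1
14+4
14+3+1
13+5
13+4+1
13+3+2
12+6
12+5+1
…and 34 more, for 46 total.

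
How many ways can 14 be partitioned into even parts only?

15

Enumerating:
14
12,2
10,4
10,2,2
8,6
8,4,2
8,2,2,2
6,6,2
6,4,4
6,4,2,2
6,2,2,2,2
4,4,4,2
4,4,2,2,2
4,2,2,2,2,2
2,2,2,2,2,2,2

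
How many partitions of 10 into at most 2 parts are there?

They are:
10
1 + 9
2 + 8
3 + 7
4 + 6
5 + 5

6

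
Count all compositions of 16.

32768

There are 15 gaps and each independently is a cut or not, giving 2^15 = 32768.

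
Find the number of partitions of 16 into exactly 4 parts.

A partial list (first 12 by largest part):
13+1+1+1
12+2+1+1
11+3+1+1
11+2+2+1
10+4+1+1
10+3+2+1
10+2+2+2
9+5+1+1
9+4+2+1
9+3+3+1
9+3+2+2
8+6+1+1
…and 22 more, for 34 total.

34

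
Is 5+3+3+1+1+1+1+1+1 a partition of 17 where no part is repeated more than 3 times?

No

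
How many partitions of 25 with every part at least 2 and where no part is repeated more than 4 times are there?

328

Systematic enumeration (by largest part, then next-largest, …) yields 328.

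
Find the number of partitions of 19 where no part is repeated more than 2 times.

163

A full systematic count gives 163.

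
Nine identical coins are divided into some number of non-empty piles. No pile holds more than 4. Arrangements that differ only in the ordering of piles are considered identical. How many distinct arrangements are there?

They are:
4 + 4 + 1
4 + 3 + 2
4 + 3 + 1 + 1
4 + 2 + 2 + 1
4 + 2 + 1 + 1 + 1
4 + 1 + 1 + 1 + 1 + 1
3 + 3 + 3
3 + 3 + 2 + 1
3 + 3 + 1 + 1 + 1
3 + 2 + 2 + 2
3 + 2 + 2 + 1 + 1
3 + 2 + 1 + 1 + 1 + 1
3 + 1 + 1 + 1 + 1 + 1 + 1
2 + 2 + 2 + 2 + 1
2 + 2 + 2 + 1 + 1 + 1
2 + 2 + 1 + 1 + 1 + 1 + 1
2 + 1 + 1 + 1 + 1 + 1 + 1 + 1
1 + 1 + 1 + 1 + 1 + 1 + 1 + 1 + 1
Counting gives 18.

18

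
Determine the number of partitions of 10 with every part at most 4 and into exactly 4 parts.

Listing the qualifying partitions of 10:
4 + 4 + 1 + 1
4 + 3 + 2 + 1
4 + 2 + 2 + 2
3 + 3 + 3 + 1
3 + 3 + 2 + 2

5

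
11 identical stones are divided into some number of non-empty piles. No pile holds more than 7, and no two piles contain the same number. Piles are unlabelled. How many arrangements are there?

7

Listing the qualifying partitions of 11:
7,4
7,3,1
6,5
6,4,1
6,3,2
5,4,2
5,3,2,1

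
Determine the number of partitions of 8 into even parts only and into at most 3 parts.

4

Enumerating:
8
2,6
4,4
2,2,4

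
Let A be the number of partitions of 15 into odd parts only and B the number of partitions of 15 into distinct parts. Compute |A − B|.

Partitions of 15 into odd parts only: 27.
Partitions of 15 into distinct parts: 27.
|27 − 27| = 0.

0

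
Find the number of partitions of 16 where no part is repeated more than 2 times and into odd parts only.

The partitions of 16 that satisfy the conditions:
15, 1
13, 3
11, 5
11, 3, 1, 1
9, 7
9, 5, 1, 1
9, 3, 3, 1
7, 7, 1, 1
7, 5, 3, 1
5, 5, 3, 3
That's 10 in total.

10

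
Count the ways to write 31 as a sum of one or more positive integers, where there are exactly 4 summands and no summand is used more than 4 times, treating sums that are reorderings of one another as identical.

A full systematic count gives 225.

225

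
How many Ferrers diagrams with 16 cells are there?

231

Systematic enumeration (by largest part, then next-largest, …) yields 231.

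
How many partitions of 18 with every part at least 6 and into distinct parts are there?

Enumerating:
18
6 + 12
7 + 11
8 + 10
Counting gives 4.

4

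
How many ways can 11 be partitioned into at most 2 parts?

Enumerating:
11
1+10
2+9
3+8
4+7
5+6
That's 6 in total.

6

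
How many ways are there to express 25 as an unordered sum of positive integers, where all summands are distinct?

142

There are 142 such partitions.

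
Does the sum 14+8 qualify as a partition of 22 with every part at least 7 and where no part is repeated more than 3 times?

Yes

The parts sum to 22, and the condition 'every summand is at least 7' holds; the condition 'no summand is used more than 3 times' holds.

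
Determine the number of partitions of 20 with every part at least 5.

Enumerating:
20
15, 5
14, 6
13, 7
12, 8
11, 9
10, 10
10, 5, 5
9, 6, 5
8, 7, 5
8, 6, 6
7, 7, 6
5, 5, 5, 5
Counting gives 13.

13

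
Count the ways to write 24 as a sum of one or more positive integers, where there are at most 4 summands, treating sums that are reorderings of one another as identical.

169

There are 169 such partitions.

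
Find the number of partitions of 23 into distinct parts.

Counting exhaustively, 104 partitions satisfy the conditions.

104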